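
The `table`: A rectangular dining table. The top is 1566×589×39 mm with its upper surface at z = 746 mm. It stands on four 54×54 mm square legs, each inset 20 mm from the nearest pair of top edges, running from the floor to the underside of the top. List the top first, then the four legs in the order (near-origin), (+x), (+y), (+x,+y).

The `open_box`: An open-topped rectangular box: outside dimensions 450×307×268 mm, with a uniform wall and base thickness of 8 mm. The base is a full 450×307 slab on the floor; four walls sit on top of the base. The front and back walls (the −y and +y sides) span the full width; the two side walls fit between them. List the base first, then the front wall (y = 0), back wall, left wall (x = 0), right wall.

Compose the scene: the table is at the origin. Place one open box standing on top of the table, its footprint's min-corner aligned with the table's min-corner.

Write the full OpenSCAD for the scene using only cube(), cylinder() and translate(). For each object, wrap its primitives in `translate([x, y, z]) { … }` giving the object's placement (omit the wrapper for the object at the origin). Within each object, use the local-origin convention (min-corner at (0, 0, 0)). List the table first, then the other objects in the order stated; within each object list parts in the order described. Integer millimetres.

translate([0, 0, 707]) cube([1566, 589, 39]);
translate([20, 20, 0]) cube([54, 54, 707]);
translate([1492, 20, 0]) cube([54, 54, 707]);
translate([20, 515, 0]) cube([54, 54, 707]);
translate([1492, 515, 0]) cube([54, 54, 707]);
translate([0, 0, 746]) {
  cube([450, 307, 8]);
  translate([0, 0, 8]) cube([450, 8, 260]);
  translate([0, 299, 8]) cube([450, 8, 260]);
  translate([0, 8, 8]) cube([8, 291, 260]);
  translate([442, 8, 8]) cube([8, 291, 260]);
}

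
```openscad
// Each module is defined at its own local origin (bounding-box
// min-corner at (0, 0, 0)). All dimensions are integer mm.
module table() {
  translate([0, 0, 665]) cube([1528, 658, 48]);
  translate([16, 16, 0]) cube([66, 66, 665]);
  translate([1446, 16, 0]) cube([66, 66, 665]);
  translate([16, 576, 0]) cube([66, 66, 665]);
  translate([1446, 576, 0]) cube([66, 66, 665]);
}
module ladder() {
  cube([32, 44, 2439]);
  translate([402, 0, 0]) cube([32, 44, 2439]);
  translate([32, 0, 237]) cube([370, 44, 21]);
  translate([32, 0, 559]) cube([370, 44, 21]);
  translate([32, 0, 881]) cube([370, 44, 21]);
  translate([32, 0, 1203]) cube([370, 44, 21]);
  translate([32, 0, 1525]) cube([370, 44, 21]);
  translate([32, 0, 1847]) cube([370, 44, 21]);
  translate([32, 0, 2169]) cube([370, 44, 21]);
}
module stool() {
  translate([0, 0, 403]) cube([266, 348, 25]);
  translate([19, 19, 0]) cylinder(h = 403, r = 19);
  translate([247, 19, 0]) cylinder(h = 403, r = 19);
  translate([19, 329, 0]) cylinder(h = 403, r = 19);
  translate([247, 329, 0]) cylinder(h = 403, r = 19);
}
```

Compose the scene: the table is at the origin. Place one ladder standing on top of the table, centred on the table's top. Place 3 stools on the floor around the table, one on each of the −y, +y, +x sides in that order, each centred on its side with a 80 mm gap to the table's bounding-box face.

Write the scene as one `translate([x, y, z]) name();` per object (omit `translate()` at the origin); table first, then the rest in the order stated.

table();
translate([547, 307, 713]) ladder();
translate([631, -428, 0]) stool();
translate([631, 738, 0]) stool();
translate([1608, 155, 0]) stool();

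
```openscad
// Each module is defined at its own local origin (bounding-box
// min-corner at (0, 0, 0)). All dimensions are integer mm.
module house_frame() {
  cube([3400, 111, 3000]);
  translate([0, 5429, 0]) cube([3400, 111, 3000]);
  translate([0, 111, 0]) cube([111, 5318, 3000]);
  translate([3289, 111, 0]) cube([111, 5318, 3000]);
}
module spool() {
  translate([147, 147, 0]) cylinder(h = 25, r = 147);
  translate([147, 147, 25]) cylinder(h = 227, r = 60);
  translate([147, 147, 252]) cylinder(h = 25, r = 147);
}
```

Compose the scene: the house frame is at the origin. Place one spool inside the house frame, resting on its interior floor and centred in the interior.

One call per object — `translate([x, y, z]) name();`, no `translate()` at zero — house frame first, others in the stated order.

house_frame();
translate([1553, 2623, 0]) spool();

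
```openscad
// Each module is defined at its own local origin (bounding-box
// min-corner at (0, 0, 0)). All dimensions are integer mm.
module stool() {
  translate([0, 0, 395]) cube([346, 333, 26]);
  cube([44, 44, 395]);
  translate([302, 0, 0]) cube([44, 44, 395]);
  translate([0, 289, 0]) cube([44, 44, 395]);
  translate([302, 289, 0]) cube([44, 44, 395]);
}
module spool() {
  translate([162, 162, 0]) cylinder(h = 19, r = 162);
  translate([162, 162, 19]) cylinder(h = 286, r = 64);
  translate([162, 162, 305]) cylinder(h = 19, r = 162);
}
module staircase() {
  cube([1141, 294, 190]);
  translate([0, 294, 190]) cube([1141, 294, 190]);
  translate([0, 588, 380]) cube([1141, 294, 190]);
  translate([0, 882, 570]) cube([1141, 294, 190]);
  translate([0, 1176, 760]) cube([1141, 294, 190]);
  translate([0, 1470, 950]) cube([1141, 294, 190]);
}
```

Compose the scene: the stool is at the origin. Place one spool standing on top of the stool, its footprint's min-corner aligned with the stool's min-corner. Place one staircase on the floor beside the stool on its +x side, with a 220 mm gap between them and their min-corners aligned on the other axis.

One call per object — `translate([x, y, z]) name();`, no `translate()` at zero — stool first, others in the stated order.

stool();
translate([0, 0, 421]) spool();
translate([566, 0, 0]) staircase();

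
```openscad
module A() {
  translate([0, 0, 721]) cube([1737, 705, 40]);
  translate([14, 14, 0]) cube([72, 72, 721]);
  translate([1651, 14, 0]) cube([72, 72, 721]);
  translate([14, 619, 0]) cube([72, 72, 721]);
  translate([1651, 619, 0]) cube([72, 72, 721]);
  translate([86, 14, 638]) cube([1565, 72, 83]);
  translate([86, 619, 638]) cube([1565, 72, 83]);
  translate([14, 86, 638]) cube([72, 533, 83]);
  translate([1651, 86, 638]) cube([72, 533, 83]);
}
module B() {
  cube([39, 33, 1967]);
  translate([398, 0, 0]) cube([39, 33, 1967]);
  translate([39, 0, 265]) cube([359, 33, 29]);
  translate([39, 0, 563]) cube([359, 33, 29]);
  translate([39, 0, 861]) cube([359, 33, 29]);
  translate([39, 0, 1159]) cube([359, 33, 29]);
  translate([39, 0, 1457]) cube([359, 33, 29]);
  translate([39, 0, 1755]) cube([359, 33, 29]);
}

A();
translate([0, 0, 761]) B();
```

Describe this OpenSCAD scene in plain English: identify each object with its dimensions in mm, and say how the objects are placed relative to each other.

A is a rectangular dining table. The top is 1737×705×40 mm with its upper surface at z = 761 mm. It stands on four 72×72 mm square legs, each inset 14 mm from the nearest pair of top edges, running from the floor to the underside of the top. Four apron rails, 72 mm thick and 83 mm tall, run between adjacent legs with their top edges flush with the underside of the top and their outer faces flush with the legs' outer faces.

B is a straight ladder. Two 39×33 mm vertical rails, 1967 mm tall, stand 437 mm apart (outside-to-outside) with their front faces coplanar on the −y side. 6 rungs, each 33 mm deep and 29 mm tall, span between the inner faces of the rails, front faces flush with the rails. The lowest rung's underside is at z = 265 mm and rungs are spaced 298 mm apart (underside to underside).

The ladder is on top of the table.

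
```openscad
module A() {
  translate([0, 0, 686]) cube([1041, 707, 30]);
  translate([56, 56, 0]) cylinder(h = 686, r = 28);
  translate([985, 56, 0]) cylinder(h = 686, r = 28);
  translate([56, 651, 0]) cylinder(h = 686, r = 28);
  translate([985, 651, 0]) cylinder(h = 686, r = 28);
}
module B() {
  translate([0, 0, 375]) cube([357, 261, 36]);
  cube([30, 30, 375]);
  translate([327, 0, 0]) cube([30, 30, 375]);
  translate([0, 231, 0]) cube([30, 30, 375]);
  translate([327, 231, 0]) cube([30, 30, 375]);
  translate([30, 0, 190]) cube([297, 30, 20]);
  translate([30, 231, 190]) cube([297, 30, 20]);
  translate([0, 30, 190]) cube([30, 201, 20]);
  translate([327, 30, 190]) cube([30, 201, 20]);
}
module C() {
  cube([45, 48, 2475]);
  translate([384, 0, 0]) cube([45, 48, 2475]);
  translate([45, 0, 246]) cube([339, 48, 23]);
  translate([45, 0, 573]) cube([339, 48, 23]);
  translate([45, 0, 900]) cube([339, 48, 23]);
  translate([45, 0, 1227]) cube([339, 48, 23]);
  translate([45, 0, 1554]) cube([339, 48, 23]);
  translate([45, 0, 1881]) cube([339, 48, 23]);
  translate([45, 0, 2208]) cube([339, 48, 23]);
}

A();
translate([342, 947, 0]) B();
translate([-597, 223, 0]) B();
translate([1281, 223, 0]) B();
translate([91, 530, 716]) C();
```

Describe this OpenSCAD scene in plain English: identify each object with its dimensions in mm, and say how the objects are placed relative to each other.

A is a table with a 1041×707 mm rectangular top, 30 mm thick, top surface at z = 716 mm, supported by four round legs of 56 mm diameter, each leg's bounding box inset 28 mm from the nearest pair of top edges, running from the floor.

B is a simple wooden stool: a rectangular seat 357 mm (x) by 261 mm (y), 36 mm thick, top face at z = 411 mm, on four square legs, each 30×30 mm in cross-section. The legs rest on z = 0, each flush with a corner of the seat. Four stretchers, 30 mm wide and 20 mm tall, connect adjacent legs with their undersides at z = 190 mm, each running between the inner faces of the legs it joins and aligned with the legs' outer faces on the other axis.

C is a straight ladder. Two 45×48 mm vertical rails, 2475 mm tall, stand 429 mm apart (outside-to-outside) with their front faces coplanar on the −y side. 7 rungs, each 48 mm deep and 23 mm tall, span between the inner faces of the rails, front faces flush with the rails. The lowest rung's underside is at z = 246 mm and rungs are spaced 327 mm apart (underside to underside).

Three stools sit around the table at the +y, −x, +x sides. The ladder is on top of the table.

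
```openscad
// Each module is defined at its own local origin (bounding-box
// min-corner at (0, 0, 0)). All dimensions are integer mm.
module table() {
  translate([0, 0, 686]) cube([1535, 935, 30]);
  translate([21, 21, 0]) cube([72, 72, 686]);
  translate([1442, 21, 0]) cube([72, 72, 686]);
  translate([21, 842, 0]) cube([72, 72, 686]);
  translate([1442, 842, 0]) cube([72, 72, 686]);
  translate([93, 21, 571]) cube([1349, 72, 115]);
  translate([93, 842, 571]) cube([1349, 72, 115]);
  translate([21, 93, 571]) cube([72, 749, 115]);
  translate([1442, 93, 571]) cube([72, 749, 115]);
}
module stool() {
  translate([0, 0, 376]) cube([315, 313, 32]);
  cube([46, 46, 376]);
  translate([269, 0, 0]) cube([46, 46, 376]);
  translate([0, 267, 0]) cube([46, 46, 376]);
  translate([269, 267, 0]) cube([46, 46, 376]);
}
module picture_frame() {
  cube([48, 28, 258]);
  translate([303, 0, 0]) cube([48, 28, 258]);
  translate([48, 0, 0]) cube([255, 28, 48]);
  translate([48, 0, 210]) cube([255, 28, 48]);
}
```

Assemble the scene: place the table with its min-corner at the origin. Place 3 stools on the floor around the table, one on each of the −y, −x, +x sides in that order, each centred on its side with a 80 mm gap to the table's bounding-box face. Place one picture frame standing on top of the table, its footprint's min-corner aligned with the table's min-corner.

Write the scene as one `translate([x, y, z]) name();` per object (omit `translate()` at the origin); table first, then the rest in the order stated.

table();
translate([610, -393, 0]) stool();
translate([-395, 311, 0]) stool();
translate([1615, 311, 0]) stool();
translate([0, 0, 716]) picture_frame();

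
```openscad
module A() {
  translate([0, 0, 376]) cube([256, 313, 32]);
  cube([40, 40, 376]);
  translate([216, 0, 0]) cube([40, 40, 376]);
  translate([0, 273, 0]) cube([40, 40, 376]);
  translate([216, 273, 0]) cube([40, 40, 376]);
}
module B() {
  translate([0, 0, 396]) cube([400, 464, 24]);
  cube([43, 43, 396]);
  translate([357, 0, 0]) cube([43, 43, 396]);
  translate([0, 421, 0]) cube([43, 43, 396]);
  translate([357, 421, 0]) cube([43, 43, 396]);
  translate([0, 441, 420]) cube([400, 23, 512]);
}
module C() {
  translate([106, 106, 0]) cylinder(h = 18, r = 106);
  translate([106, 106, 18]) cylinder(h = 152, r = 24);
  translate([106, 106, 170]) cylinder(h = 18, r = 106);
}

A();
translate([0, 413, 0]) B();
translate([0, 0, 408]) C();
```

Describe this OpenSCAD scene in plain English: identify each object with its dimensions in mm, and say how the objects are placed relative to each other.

A is a simple wooden stool: a rectangular seat 256 mm (x) by 313 mm (y), 32 mm thick, top face at z = 408 mm, on four square legs, each 40×40 mm in cross-section. The legs rest on z = 0, each flush with a corner of the seat.

B is a chair. The seat is a 400×464×24 mm slab with its top at z = 420 mm, on four 43×43 mm corner legs (flush with the seat edges, standing on z = 0). A flat backrest 23 mm thick, 512 mm tall, spans the full seat width and rises from the seat top along its +y edge, rear face flush with the rear of the seat.

C is a spool: two coaxial disc flanges of radius 106 mm and thickness 18 mm, joined by a core cylinder of radius 24 mm and height 152 mm. The lower flange rests on z = 0 and the three cylinders share a vertical axis.

The chair is on the floor beside the stool on its +y side. The spool is on top of the stool.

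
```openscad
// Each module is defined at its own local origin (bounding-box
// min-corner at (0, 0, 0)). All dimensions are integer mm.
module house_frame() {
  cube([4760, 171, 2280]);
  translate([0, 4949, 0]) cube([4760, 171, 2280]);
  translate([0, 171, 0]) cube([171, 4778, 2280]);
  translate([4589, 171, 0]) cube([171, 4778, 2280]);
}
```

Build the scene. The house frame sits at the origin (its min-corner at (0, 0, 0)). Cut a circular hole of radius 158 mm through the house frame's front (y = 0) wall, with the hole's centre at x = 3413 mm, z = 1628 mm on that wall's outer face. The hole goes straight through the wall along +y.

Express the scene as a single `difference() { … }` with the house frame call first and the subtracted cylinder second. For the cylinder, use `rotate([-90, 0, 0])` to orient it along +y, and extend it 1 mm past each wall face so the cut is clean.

difference() {
  house_frame();
  translate([3413, -1, 1628]) rotate([-90, 0, 0]) cylinder(h = 173, r = 158);
}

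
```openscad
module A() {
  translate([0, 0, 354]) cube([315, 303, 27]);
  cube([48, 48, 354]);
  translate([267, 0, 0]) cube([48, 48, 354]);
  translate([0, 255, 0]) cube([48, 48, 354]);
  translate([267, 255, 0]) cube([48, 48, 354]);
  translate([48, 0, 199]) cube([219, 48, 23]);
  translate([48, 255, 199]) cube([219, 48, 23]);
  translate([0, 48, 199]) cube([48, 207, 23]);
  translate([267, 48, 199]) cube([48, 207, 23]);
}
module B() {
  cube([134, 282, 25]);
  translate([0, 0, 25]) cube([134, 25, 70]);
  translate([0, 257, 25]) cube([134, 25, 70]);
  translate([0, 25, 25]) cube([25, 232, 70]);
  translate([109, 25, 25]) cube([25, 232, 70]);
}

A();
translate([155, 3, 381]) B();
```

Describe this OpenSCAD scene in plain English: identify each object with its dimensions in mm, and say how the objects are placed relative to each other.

A is a four-legged stool. The seat is 315×303 mm, 27 mm thick, top at z = 381 mm. It stands on four square legs, each 48×48 mm in cross-section, from z = 0 to the seat underside, each flush with a corner of the seat. Four stretchers, 48 mm wide and 23 mm tall, connect adjacent legs with their undersides at z = 199 mm, each running between the inner faces of the legs it joins and aligned with the legs' outer faces on the other axis.

B is an open-topped rectangular box: outside dimensions 134×282×95 mm, with a uniform wall and base thickness of 25 mm. The base is a full 134×282 slab on the floor; four walls sit on top of the base. The front and back walls (the −y and +y sides) span the full width; the two side walls fit between them.

The open box is on top of the stool.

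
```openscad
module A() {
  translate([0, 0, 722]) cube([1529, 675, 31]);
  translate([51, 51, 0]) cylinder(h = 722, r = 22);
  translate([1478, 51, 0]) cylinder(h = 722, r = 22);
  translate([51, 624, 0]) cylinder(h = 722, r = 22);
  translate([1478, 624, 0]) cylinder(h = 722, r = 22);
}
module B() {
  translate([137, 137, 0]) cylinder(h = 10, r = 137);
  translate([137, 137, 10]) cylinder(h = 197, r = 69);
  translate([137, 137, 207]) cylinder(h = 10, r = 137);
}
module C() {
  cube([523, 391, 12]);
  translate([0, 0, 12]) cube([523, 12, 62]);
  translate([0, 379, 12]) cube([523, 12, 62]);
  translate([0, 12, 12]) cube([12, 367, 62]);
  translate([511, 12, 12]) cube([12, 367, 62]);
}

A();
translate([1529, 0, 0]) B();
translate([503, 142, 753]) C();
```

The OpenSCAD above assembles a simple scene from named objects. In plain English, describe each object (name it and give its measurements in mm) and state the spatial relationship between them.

A is a table: top 1529 mm (x) × 675 mm (y), 31 mm thick, upper face at z = 753 mm, on four round legs of 44 mm diameter, each leg's bounding box inset 29 mm from the nearest pair of top edges, running from z = 0 to the bottom of the top.

B is a spool: two coaxial disc flanges of radius 137 mm and thickness 10 mm, joined by a core cylinder of radius 69 mm and height 197 mm. The lower flange rests on z = 0 and the three cylinders share a vertical axis.

C is an open-topped rectangular box: outside dimensions 523×391×74 mm, with a uniform wall and base thickness of 12 mm. The base is a full 523×391 slab on the floor; four walls sit on top of the base. The front and back walls (the −y and +y sides) span the full width; the two side walls fit between them.

The spool is against the table's +x side, with their −y faces flush. The open box is on top of the table, centred.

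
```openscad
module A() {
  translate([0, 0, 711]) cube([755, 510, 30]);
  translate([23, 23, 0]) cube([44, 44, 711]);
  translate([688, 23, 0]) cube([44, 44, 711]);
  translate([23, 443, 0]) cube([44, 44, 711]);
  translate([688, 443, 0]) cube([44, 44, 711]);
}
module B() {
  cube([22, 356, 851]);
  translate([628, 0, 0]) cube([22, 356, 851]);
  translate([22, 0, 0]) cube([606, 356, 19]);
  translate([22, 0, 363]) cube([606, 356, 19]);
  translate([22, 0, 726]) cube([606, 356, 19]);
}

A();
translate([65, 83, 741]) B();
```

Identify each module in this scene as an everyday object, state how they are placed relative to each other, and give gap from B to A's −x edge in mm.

The bookshelf's min-x is at 65; the table's min-x is 0; gap = 65 mm.

A is a table. B is a bookshelf. The bookshelf is on top of the table. The gap from the bookshelf to the table's −x edge is 65 mm.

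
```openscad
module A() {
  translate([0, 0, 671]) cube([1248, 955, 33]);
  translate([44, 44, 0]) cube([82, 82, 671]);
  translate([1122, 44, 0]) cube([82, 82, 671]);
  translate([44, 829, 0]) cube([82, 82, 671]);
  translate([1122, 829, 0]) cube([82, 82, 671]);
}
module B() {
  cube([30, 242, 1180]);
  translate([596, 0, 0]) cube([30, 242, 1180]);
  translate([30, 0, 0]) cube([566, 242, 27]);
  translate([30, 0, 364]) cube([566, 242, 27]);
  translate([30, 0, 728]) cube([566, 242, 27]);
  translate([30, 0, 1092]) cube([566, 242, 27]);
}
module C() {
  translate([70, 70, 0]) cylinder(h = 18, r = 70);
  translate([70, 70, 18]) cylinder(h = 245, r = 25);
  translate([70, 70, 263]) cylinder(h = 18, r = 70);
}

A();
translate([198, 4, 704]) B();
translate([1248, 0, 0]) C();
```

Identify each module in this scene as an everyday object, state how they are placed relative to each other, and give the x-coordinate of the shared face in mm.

The table's +x face and the spool's −x face are both at x = 1248 mm.

A is a table. B is a bookshelf. C is a spool. The bookshelf is on top of the table. The spool is against the table's +x side, with their −y faces flush. The x-coordinate of the shared face is 1248 mm.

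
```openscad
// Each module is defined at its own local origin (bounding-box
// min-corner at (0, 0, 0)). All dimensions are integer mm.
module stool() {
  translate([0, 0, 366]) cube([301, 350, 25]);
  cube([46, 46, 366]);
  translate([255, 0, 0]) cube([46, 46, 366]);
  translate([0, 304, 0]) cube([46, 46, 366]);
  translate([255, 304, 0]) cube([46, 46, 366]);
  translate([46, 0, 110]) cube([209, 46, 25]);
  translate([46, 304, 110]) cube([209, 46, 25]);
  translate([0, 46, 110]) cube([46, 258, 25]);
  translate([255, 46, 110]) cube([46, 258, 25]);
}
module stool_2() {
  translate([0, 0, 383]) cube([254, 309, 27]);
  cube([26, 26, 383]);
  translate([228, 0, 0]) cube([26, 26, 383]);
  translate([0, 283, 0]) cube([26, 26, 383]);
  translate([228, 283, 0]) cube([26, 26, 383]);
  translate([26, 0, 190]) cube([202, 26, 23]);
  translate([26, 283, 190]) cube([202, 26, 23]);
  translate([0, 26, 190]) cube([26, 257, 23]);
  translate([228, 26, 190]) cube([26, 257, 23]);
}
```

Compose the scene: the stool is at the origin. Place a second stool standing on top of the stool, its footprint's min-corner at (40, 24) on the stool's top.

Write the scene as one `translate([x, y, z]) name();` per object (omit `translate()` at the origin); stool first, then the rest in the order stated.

stool();
translate([40, 24, 391]) stool_2();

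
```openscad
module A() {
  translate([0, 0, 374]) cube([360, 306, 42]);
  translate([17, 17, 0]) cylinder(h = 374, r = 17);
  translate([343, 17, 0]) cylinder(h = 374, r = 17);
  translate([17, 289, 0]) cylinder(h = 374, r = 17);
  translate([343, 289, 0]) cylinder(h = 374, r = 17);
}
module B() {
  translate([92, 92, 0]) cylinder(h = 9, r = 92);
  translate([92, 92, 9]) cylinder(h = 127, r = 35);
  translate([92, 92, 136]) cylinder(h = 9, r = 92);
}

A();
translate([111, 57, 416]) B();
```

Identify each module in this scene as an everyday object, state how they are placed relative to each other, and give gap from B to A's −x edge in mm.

The spool's min-x is at 111; the stool's min-x is 0; gap = 111 mm.

A is a stool. B is a spool. The spool is on top of the stool. The gap from the spool to the stool's −x edge is 111 mm.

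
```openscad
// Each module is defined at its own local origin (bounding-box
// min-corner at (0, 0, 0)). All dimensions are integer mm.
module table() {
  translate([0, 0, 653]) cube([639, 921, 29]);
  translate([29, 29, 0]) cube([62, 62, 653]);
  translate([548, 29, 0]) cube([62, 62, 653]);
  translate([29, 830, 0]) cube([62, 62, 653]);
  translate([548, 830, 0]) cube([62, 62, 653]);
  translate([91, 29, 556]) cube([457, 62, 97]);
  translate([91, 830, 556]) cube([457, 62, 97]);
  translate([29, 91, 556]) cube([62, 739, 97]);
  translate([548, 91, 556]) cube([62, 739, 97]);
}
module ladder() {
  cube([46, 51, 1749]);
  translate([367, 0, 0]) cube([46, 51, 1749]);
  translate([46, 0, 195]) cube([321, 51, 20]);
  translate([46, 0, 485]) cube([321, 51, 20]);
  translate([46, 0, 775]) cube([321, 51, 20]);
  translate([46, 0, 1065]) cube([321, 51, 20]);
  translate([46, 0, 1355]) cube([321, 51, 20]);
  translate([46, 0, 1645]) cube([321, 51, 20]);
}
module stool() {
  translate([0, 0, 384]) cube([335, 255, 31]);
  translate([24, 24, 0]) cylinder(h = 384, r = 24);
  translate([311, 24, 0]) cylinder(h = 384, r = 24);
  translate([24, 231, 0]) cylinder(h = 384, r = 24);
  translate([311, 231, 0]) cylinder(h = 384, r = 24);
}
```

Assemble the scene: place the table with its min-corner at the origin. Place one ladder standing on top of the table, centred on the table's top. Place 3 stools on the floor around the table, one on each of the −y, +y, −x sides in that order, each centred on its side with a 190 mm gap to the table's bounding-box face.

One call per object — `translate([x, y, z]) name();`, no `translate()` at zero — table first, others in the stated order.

table();
translate([113, 435, 682]) ladder();
translate([152, -445, 0]) stool();
translate([152, 1111, 0]) stool();
translate([-525, 333, 0]) stool();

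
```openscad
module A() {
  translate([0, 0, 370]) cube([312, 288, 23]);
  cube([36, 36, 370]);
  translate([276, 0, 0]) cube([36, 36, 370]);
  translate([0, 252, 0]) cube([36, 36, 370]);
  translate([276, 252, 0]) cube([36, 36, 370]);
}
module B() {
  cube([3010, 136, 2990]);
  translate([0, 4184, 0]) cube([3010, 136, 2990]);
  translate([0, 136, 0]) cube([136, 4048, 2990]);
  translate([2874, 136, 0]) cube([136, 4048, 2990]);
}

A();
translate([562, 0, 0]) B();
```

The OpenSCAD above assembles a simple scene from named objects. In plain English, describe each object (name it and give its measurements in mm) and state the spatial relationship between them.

A is a four-legged stool. The seat is 312×288 mm, 23 mm thick, top at z = 393 mm. It stands on four square legs, each 36×36 mm in cross-section, from z = 0 to the seat underside, each flush with a corner of the seat.

B is a box-shaped house frame (walls only): outside footprint 3010×4320 mm, wall height 2990 mm, wall thickness 136 mm. The two y-facing walls run the full x-width; the two x-facing walls fit between the inner faces of the y-facing walls.

The house frame is on the floor beside the stool on its +x side.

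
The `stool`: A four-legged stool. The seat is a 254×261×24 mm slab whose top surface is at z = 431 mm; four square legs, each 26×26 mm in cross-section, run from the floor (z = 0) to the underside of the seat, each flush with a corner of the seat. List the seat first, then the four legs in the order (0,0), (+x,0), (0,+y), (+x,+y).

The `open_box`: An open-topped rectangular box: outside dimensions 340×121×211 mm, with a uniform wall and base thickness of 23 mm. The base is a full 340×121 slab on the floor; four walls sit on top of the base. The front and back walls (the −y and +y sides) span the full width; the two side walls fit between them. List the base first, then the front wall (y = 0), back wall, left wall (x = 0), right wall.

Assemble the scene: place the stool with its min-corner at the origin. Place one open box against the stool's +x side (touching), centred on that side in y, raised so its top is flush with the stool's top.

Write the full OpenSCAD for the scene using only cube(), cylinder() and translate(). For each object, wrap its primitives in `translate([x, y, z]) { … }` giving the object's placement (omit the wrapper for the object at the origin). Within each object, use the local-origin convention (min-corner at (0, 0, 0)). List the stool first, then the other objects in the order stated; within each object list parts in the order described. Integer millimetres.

translate([0, 0, 407]) cube([254, 261, 24]);
cube([26, 26, 407]);
translate([228, 0, 0]) cube([26, 26, 407]);
translate([0, 235, 0]) cube([26, 26, 407]);
translate([228, 235, 0]) cube([26, 26, 407]);
translate([254, 70, 220]) {
  cube([340, 121, 23]);
  translate([0, 0, 23]) cube([340, 23, 188]);
  translate([0, 98, 23]) cube([340, 23, 188]);
  translate([0, 23, 23]) cube([23, 75, 188]);
  translate([317, 23, 23]) cube([23, 75, 188]);
}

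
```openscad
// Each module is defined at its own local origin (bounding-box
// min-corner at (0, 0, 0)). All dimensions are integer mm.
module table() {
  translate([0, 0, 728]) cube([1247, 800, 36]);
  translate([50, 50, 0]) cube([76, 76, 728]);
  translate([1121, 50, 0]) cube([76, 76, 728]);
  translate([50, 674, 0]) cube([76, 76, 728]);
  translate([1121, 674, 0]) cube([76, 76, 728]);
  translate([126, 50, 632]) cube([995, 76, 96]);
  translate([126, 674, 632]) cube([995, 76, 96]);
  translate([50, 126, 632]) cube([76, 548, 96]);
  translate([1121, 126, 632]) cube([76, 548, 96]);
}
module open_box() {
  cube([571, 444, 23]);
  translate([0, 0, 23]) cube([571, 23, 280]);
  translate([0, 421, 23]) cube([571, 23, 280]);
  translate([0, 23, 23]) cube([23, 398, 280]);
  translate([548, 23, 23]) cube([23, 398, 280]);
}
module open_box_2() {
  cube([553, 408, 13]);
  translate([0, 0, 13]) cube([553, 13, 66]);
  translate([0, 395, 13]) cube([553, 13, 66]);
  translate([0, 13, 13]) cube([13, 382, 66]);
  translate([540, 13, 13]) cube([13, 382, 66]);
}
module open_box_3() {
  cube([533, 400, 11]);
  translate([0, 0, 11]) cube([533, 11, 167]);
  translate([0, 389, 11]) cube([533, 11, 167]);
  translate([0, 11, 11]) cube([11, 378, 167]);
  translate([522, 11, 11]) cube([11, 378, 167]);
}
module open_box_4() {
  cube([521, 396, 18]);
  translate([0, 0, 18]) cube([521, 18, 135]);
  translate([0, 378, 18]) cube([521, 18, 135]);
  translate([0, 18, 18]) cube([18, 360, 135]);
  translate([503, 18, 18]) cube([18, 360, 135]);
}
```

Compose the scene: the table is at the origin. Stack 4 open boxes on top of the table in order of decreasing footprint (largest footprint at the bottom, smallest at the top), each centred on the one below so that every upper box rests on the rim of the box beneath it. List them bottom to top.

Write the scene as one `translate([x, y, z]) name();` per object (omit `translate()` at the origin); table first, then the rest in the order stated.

table();
translate([338, 178, 764]) open_box();
translate([347, 196, 1067]) open_box_2();
translate([357, 200, 1146]) open_box_3();
translate([363, 202, 1324]) open_box_4();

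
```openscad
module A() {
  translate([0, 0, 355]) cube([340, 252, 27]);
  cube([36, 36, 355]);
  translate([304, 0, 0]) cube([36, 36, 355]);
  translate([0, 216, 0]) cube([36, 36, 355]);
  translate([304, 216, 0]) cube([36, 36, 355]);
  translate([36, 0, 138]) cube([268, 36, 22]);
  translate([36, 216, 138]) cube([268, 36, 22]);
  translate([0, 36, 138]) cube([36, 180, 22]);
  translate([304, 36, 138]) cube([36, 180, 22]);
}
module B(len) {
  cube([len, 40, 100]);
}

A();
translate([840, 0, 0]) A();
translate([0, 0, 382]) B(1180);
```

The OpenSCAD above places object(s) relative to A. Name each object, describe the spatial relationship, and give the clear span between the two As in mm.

A is a stool. B is a beam. A beam spans the tops of two stools. The clear span between the two stools is 500 mm.

Second stool starts at x = 840; first ends at x = 340; clear span = 840 − 340 = 500 mm.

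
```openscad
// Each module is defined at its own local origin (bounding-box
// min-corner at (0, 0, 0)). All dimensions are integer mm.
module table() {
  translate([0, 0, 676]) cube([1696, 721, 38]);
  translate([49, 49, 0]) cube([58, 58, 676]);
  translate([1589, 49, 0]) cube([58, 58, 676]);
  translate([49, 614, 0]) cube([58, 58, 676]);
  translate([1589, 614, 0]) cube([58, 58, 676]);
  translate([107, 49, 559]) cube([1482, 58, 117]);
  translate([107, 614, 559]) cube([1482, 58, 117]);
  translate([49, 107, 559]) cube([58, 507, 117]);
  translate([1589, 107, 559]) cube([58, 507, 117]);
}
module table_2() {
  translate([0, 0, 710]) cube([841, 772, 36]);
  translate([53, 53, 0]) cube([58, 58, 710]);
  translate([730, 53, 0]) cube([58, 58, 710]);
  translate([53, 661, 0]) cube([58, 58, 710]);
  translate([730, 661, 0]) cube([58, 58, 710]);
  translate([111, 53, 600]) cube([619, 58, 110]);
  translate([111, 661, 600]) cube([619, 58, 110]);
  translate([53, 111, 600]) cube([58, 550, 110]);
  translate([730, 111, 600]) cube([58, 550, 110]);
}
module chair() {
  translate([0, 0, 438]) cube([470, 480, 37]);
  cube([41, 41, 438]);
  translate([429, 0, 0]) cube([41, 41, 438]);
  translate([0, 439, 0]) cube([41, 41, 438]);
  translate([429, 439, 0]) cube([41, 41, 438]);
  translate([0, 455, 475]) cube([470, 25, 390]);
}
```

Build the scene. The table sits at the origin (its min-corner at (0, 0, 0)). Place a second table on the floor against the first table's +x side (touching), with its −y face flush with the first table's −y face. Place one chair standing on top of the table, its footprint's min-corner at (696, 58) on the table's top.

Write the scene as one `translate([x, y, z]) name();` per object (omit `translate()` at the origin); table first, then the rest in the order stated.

table();
translate([1696, 0, 0]) table_2();
translate([696, 58, 714]) chair();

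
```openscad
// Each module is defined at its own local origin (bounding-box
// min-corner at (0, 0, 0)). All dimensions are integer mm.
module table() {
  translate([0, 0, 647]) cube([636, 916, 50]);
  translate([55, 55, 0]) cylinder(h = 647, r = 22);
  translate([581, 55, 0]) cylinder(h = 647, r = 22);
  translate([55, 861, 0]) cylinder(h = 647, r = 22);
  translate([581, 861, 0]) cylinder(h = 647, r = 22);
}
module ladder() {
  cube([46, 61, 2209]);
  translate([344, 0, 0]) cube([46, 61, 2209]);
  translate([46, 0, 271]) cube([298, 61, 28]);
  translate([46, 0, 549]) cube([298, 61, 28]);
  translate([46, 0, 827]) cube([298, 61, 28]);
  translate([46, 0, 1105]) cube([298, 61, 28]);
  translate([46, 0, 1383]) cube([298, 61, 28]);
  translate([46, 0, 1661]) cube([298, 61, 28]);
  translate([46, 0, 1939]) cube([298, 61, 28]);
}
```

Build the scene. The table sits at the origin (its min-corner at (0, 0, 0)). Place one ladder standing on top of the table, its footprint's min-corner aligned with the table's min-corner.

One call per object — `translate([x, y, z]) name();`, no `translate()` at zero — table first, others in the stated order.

table();
translate([0, 0, 697]) ladder();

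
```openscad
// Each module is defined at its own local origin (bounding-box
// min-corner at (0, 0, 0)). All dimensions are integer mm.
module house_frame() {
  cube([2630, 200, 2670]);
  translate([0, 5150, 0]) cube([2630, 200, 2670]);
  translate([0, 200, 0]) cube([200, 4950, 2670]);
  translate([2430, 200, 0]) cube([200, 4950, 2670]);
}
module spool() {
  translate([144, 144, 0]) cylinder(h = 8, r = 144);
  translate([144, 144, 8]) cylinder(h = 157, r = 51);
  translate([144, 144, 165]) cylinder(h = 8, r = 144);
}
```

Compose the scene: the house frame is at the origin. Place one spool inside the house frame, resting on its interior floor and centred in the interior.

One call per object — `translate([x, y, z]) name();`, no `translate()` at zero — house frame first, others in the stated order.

house_frame();
translate([1171, 2531, 0]) spool();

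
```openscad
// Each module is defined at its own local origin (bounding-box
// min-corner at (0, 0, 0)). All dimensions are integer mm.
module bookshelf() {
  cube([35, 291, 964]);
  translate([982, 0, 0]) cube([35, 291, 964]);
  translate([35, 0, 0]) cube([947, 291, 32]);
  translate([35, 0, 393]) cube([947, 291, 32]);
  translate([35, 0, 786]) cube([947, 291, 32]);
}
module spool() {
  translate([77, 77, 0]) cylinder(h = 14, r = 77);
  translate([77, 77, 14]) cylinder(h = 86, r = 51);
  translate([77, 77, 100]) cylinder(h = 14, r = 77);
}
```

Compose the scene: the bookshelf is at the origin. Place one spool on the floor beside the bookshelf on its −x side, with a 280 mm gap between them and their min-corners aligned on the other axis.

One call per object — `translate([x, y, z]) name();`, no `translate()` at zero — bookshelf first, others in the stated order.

bookshelf();
translate([-434, 0, 0]) spool();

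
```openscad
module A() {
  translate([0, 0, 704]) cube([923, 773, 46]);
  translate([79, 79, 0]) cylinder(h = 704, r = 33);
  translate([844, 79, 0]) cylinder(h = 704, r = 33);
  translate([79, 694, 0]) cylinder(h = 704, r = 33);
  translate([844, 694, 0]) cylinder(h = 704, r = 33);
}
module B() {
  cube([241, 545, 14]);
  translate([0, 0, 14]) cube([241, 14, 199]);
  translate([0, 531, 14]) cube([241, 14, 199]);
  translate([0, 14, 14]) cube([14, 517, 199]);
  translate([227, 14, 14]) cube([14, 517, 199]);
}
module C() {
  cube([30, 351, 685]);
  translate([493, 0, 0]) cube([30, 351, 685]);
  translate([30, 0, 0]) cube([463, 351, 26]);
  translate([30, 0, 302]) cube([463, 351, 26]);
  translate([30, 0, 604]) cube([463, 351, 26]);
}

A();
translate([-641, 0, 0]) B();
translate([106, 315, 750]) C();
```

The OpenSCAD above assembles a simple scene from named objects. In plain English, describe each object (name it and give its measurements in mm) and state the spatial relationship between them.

A is a rectangular dining table. The top is 923×773×46 mm with its upper surface at z = 750 mm. It stands on four round legs of 66 mm diameter, each leg's bounding box inset 46 mm from the nearest pair of top edges, running from the floor to the underside of the top.

B is an open-topped rectangular box: outside dimensions 241×545×213 mm, with a uniform wall and base thickness of 14 mm. The base is a full 241×545 slab on the floor; four walls sit on top of the base. The front and back walls (the −y and +y sides) span the full width; the two side walls fit between them.

C is an open bookshelf. Two side panels, each 30 mm thick, 351 mm deep and 685 mm tall, stand 523 mm apart (outside-to-outside). Between them sit 3 shelves, each 26 mm thick and 351 mm deep, spanning the full gap between the sides. The bottom shelf rests on the floor (its underside at z = 0) and the clear gap between one shelf's top and the next shelf's underside is 276 mm.

The open box is on the floor beside the table on its −x side. The bookshelf is on top of the table.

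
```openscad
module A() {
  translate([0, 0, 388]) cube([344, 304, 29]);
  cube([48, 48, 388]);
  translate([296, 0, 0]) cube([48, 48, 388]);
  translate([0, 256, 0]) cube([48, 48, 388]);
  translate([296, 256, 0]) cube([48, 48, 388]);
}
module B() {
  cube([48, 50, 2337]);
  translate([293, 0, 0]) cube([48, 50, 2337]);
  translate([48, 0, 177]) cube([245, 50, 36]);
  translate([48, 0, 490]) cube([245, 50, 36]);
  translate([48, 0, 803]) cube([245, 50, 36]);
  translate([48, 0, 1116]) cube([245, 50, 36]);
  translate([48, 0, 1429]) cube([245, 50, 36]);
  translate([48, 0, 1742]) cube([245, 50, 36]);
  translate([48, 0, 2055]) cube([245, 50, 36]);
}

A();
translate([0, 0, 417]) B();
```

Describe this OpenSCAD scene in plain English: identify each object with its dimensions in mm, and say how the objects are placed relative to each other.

A is a four-legged stool. The seat is 344×304 mm, 29 mm thick, top at z = 417 mm. It stands on four square legs, each 48×48 mm in cross-section, from z = 0 to the seat underside, each flush with a corner of the seat.

B is a wooden ladder with two side rails of 48×50 mm section and 2337 mm height, set 341 mm apart overall. Between them run 7 rectangular rungs (50 mm deep, 36 mm thick), front faces flush with the rails' −y face. The bottom of the first rung is 177 mm above the floor and each subsequent rung is 313 mm higher than the one below.

The ladder is on top of the stool.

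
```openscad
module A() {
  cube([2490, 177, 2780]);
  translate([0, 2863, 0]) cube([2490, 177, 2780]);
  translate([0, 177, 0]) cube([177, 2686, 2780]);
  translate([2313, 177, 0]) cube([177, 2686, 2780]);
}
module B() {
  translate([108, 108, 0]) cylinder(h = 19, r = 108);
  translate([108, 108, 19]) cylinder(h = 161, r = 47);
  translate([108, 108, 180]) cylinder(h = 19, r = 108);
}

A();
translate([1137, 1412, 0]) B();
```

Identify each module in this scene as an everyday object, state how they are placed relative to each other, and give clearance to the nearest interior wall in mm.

Clearances: x = 960, y = 1235; minimum 960 mm.

A is a house frame. B is a spool. The spool sits inside the house frame, centred. The clearance to the nearest interior wall is 960 mm.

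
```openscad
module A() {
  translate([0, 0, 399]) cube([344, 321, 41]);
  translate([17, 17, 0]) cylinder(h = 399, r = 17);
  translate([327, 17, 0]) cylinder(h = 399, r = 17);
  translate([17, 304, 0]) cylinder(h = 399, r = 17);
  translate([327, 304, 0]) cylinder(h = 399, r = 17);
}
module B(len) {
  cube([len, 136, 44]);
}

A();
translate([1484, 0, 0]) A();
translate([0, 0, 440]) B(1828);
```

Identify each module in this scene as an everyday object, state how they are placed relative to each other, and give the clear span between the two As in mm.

A is a stool. B is a beam. A beam spans the tops of two stools. The clear span between the two stools is 1140 mm.

Second stool starts at x = 1484; first ends at x = 344; clear span = 1484 − 344 = 1140 mm.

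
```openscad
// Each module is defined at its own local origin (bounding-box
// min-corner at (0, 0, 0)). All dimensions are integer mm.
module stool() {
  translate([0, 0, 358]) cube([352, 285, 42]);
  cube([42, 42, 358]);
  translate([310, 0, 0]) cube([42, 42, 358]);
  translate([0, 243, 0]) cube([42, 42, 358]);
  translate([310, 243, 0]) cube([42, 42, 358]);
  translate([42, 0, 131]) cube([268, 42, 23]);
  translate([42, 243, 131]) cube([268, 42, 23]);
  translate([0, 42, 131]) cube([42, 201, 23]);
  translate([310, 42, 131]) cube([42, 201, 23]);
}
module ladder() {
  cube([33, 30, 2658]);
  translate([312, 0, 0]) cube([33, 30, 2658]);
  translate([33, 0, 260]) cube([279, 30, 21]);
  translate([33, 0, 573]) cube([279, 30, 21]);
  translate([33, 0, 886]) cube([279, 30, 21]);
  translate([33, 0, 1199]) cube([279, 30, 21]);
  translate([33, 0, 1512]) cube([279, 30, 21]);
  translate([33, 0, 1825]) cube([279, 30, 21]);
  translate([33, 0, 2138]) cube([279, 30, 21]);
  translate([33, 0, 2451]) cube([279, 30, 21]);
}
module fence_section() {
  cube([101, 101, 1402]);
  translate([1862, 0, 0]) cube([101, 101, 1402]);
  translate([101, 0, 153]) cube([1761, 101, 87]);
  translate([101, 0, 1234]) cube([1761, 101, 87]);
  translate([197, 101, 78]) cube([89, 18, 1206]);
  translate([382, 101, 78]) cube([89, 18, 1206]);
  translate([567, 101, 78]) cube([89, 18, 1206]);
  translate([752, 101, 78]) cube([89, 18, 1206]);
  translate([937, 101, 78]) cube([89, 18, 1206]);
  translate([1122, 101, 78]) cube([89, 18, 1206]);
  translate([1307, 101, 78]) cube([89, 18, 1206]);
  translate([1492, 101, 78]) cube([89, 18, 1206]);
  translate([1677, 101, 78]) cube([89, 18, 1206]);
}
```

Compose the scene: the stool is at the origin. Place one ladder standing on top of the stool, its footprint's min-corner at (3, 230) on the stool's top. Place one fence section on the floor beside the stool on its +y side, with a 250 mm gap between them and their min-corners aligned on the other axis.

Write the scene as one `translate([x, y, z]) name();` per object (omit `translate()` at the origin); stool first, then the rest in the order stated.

stool();
translate([3, 230, 400]) ladder();
translate([0, 535, 0]) fence_section();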